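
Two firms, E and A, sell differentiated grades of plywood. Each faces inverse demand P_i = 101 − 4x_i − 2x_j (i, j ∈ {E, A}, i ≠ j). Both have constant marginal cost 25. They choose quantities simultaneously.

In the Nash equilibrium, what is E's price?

55.4

Firm E's profit: π = x_E(101 − 4x_E − 2x_A) − 25x_E.
∂π/∂x_E = 76 − 8x_E − 2x_A = 0 ⇒ x_E = 9.5 − 0.25x_A.
Setting x_E = x_A in the reaction function: x_E = 9.5 − 0.25x_E, so x_E = 9.5 / 1.25 = 7.6.
P_E = 101 − 4·7.6 − 2·7.6 = 55.4.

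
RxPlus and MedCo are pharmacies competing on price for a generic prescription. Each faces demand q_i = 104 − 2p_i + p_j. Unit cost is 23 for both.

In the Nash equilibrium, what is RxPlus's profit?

1458

RxPlus's profit: π = (p_{RxPlus} − 23)(104 − 2p_{RxPlus} + p_{MedCo}).
∂π/∂p_{RxPlus} = 150 − 4p_{RxPlus} + p_{MedCo} = 0 ⇒ p_{RxPlus} = 37.5 + 0.25p_{MedCo}.
By symmetry p_{MedCo} = p_{RxPlus}; substituting into the reaction function, 0.75p_{RxPlus} = 37.5 and p_{RxPlus} = 50.
q_{RxPlus} = 104 − 2·50 + 50 = 54.
Profit = (50 − 23)·54 = 1458.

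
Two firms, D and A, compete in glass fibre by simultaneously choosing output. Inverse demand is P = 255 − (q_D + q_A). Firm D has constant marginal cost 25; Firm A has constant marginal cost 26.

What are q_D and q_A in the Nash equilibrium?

77, 76

Firm D's profit: π = q_D(255 − (q_D + q_A)) − 25q_D.
∂π/∂q_D = 230 − 2q_D − q_A = 0, so q_D = 115 − 0.5q_A.
By the same steps for A: q_A = 114.5 − 0.5q_D.
Substituting the second reaction function into the first: q_D = 115 − 0.5(114.5 − 0.5q_D), which gives 0.75q_D = 57.75 ⇒ q_D = 77.
Then q_A = 114.5 − 0.5·77 = 76.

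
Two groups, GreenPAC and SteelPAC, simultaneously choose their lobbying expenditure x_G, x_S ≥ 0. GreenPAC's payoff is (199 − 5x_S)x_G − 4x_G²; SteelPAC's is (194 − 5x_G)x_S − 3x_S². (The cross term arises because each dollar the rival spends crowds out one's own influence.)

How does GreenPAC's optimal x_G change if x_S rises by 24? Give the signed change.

-15

Expanding GreenPAC's payoff: 199x_G − 5x_Sx_G − 4x_G².
∂π/∂x_G = 199 − 5x_S − 8x_G = 0, so x_G = 24.875 − 0.625x_S.
The reaction-function slope is −0.625, so a 24-unit rise in x_S moves x_G by −0.625 × 24 = −15. GreenPAC's best response falls — the actions are strategic substitutes.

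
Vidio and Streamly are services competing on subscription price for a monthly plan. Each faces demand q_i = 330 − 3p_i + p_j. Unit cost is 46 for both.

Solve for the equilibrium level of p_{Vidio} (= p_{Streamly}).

93.6

Vidio's profit: π = (p_{Vidio} − 46)(330 − 3p_{Vidio} + p_{Streamly}).
∂π/∂p_{Vidio} = 468 − 6p_{Vidio} + p_{Streamly} = 0 ⇒ p_{Vidio} = 78 + (1/6)p_{Streamly}.
By symmetry p_{Streamly} = p_{Vidio}; substituting into the reaction function, (5/6)p_{Vidio} = 78 and p_{Vidio} = 93.6.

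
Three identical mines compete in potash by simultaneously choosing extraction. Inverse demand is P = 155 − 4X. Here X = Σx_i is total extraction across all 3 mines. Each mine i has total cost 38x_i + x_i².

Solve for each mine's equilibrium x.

6.5

A representative mine's profit is π_i = x_i(155 − 4X) − 38x_i − x_i², with X = x_i + Σ_{j≠i} x_j.
First-order condition: 117 − 10x_i − 4Σ_{j≠i} x_j = 0.
With identical mines, set every x_j = x: then 117 − 10x − 8x = 0, i.e. x = 117/18 = 6.5.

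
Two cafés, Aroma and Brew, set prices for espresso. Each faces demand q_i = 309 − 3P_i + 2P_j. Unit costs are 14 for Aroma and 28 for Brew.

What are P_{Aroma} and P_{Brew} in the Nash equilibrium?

90.375, 95.625

Aroma's profit: π = (P_{Aroma} − 14)(309 − 3P_{Aroma} + 2P_{Brew}).
∂π/∂P_{Aroma} = 351 − 6P_{Aroma} + 2P_{Brew} = 0 ⇒ P_{Aroma} = 58.5 + (1/3)P_{Brew}.
Similarly P_{Brew} = 65.5 + (1/3)P_{Aroma}.
Substituting the second reaction function into the first: P_{Aroma} = 58.5 + (1/3)(65.5 + (1/3)P_{Aroma}), which gives (8/9)P_{Aroma} = 241/3 ⇒ P_{Aroma} = 90.375.
Then P_{Brew} = 65.5 + (1/3)·90.375 = 95.625.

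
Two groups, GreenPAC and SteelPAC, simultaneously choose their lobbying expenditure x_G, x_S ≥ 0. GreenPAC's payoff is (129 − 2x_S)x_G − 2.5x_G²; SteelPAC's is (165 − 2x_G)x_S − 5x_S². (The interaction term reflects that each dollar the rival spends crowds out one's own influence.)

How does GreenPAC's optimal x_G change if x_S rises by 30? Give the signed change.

-12

Expanding GreenPAC's payoff: 129x_G − 2x_Sx_G − 2.5x_G².
∂π/∂x_G = 129 − 2x_S − 5x_G = 0, so x_G = 25.8 − 0.4x_S.
The reaction-function slope is −0.4, so a 30-unit rise in x_S moves x_G by −0.4 × 30 = −12. GreenPAC's best response falls — the actions are strategic substitutes.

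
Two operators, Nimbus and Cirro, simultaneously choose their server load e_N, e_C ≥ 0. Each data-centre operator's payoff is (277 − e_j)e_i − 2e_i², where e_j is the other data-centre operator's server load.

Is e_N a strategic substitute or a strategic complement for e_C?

Nimbus's payoff is (277 − e_C)e_N − 2e_N².
∂π/∂e_N = 277 − e_C − 4e_N = 0, so e_N = 69.25 − 0.25e_C.
The best-response slope de_N/de_C = −0.25 < 0: the reaction function is downward-sloping, so the choices are strategic substitutes.

strategic substitutes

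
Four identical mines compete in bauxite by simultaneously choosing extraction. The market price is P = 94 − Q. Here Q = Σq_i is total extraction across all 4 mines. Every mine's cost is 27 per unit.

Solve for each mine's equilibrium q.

13.4

A representative mine's profit is π_i = q_i(94 − Q) − 27q_i, with Q = q_i + Σ_{j≠i} q_j.
First-order condition: 67 − 2q_i − Σ_{j≠i} q_j = 0.
In a symmetric equilibrium every mine chooses the same q, so Σ_{j≠i} q_j = 3q. The condition becomes 67 − 5q = 0, giving q = 67/5 = 13.4.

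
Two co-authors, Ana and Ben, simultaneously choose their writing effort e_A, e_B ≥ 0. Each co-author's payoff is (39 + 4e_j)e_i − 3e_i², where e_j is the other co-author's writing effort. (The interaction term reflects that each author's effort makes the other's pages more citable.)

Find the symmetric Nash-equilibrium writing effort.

Ana's payoff is (39 + 4e_B)e_A − 3e_A².
∂π/∂e_A = 39 + 4e_B − 6e_A = 0, so e_A = 6.5 + (2/3)e_B.
By symmetry e_B = e_A; substituting into the reaction function, (1/3)e_A = 6.5 and e_A = 19.5.

19.5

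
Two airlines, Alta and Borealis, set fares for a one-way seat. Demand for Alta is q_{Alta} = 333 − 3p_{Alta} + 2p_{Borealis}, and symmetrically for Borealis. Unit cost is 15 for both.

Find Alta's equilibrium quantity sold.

238.5

Alta's profit: π = (p_{Alta} − 15)(333 − 3p_{Alta} + 2p_{Borealis}).
∂π/∂p_{Alta} = 378 − 6p_{Alta} + 2p_{Borealis} = 0 ⇒ p_{Alta} = 63 + (1/3)p_{Borealis}.
Setting p_{Alta} = p_{Borealis} in the reaction function: p_{Alta} = 63 + (1/3)p_{Alta}, so p_{Alta} = 63 / (2/3) = 94.5.
q_{Alta} = 333 − 3·94.5 + 2·94.5 = 238.5.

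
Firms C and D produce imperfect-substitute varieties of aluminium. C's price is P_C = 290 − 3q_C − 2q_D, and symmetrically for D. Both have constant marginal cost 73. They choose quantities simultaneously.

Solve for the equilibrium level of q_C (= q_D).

27.125

Firm C's profit: π = q_C(290 − 3q_C − 2q_D) − 73q_C.
∂π/∂q_C = 217 − 6q_C − 2q_D = 0 ⇒ q_C = 217/6 − (1/3)q_D.
By symmetry q_D = q_C; substituting into the reaction function, (4/3)q_C = 217/6 and q_C = 27.125.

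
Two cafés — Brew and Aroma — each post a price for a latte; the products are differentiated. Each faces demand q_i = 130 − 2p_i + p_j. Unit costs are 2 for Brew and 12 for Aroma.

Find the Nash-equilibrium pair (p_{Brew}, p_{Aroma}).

Brew's profit: π = (p_{Brew} − 2)(130 − 2p_{Brew} + p_{Aroma}).
∂π/∂p_{Brew} = 134 − 4p_{Brew} + p_{Aroma} = 0 ⇒ p_{Brew} = 33.5 + 0.25p_{Aroma}.
Similarly p_{Aroma} = 38.5 + 0.25p_{Brew}.
Substituting the second reaction function into the first: p_{Brew} = 33.5 + 0.25(38.5 + 0.25p_{Brew}), which gives 0.9375p_{Brew} = 43.125 ⇒ p_{Brew} = 46.
Then p_{Aroma} = 38.5 + 0.25·46 = 50.

46, 50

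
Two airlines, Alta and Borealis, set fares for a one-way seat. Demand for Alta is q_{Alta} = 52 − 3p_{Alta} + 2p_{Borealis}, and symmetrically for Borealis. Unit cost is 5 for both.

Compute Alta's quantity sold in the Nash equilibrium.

Alta's profit: π = (p_{Alta} − 5)(52 − 3p_{Alta} + 2p_{Borealis}).
∂π/∂p_{Alta} = 67 − 6p_{Alta} + 2p_{Borealis} = 0 ⇒ p_{Alta} = 67/6 + (1/3)p_{Borealis}.
Setting p_{Alta} = p_{Borealis} in the reaction function: p_{Alta} = 67/6 + (1/3)p_{Alta}, so p_{Alta} = (67/6) / (2/3) = 16.75.
q_{Alta} = 52 − 3·16.75 + 2·16.75 = 35.25.

35.25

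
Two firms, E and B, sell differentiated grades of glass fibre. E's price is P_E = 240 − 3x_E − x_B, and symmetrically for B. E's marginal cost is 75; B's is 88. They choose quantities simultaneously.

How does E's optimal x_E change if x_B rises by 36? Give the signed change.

Firm E's profit: π = x_E(240 − 3x_E − x_B) − 75x_E.
∂π/∂x_E = 165 − 6x_E − x_B = 0 ⇒ x_E = 27.5 − (1/6)x_B.
The reaction-function slope is −1/6, so a 36-unit rise in x_B moves x_E by −1/6 × 36 = −6. E's best response falls — the actions are strategic substitutes.

-6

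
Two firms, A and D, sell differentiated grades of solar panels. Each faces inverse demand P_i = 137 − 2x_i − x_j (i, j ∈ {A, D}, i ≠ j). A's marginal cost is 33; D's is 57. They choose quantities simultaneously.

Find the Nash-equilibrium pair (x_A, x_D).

22.4, 14.4

Firm A's profit: π = x_A(137 − 2x_A − x_D) − 33x_A.
∂π/∂x_A = 104 − 4x_A − x_D = 0 ⇒ x_A = 26 − 0.25x_D.
Similarly x_D = 20 − 0.25x_A.
Substituting the second reaction function into the first: x_A = 26 − 0.25(20 − 0.25x_A), which gives 0.9375x_A = 21 ⇒ x_A = 22.4.
Then x_D = 20 − 0.25·22.4 = 14.4.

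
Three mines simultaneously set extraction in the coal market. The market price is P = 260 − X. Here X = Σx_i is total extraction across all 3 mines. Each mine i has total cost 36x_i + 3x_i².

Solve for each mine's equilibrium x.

A representative mine's profit is π_i = x_i(260 − X) − 36x_i − 3x_i², with X = x_i + Σ_{j≠i} x_j.
First-order condition: 224 − 8x_i − Σ_{j≠i} x_j = 0.
With identical mines, set every x_j = x: then 224 − 8x − 2x = 0, i.e. x = 224/10 = 22.4.

22.4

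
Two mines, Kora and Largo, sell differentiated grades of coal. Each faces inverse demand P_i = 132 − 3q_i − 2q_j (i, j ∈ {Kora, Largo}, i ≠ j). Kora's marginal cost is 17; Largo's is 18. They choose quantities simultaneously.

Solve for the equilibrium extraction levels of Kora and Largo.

Mine Kora's profit: π = q_{Kora}(132 − 3q_{Kora} − 2q_{Largo}) − 17q_{Kora}.
∂π/∂q_{Kora} = 115 − 6q_{Kora} − 2q_{Largo} = 0 ⇒ q_{Kora} = 115/6 − (1/3)q_{Largo}.
Similarly q_{Largo} = 19 − (1/3)q_{Kora}.
Substituting the second reaction function into the first: q_{Kora} = 115/6 − (1/3)(19 − (1/3)q_{Kora}), which gives (8/9)q_{Kora} = 77/6 ⇒ q_{Kora} = 14.4375.
Then q_{Largo} = 19 − (1/3)·14.4375 = 14.1875.

14.4375, 14.1875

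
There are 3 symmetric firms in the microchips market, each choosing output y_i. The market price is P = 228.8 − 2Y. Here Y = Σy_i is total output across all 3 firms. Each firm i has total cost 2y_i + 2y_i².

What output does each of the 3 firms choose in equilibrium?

18.9

A representative firm's profit is π_i = y_i(228.8 − 2Y) − 2y_i − 2y_i², with Y = y_i + Σ_{j≠i} y_j.
First-order condition: 226.8 − 8y_i − 2Σ_{j≠i} y_j = 0.
Imposing symmetry (y_j = y for all j) turns Σ_{j≠i} y_j into 2y, so 226.8 = 12y and y = 18.9.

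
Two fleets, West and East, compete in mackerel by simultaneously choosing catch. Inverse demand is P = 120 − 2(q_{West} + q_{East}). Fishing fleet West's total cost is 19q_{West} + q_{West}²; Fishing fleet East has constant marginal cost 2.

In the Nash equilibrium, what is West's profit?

Fishing fleet West's profit: π = q_{West}(120 − 2(q_{West} + q_{East})) − 19q_{West} − q_{West}².
∂π/∂q_{West} = 101 − 6q_{West} − 2q_{East} = 0, so q_{West} = 101/6 − (1/3)q_{East}.
For East: ∂π/∂q_{East} = 118 − 4q_{East} − 2q_{West} = 0 ⇒ q_{East} = 29.5 − 0.5q_{West}.
Solving the two reaction functions simultaneously: (1 − (−1/3)(−0.5))q_{West} = 101/6 − (1/3)·29.5, so (5/6)q_{West} = 7 and q_{West} = 8.4.
Then q_{East} = 29.5 − 0.5·8.4 = 25.3.
Price P = 120 − 2·33.7 = 52.6.
West's profit: (52.6 − 19)·8.4 − (8.4)² = 211.68.

211.68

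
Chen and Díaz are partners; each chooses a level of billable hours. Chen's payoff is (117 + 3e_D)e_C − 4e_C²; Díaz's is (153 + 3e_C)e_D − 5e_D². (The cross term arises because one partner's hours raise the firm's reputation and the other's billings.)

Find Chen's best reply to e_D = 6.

16.875

Expanding Chen's payoff: 117e_C + 3e_De_C − 4e_C².
∂π/∂e_C = 117 + 3e_D − 8e_C = 0, so e_C = 14.625 + 0.375e_D.
At e_D = 6: e_C = 14.625 + 0.375·6 = 16.875.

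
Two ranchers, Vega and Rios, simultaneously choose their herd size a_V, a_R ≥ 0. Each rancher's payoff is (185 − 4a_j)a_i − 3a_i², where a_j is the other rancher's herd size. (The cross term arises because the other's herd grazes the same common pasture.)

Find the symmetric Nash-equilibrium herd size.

18.5

Vega's payoff is (185 − 4a_R)a_V − 3a_V².
∂π/∂a_V = 185 − 4a_R − 6a_V = 0, so a_V = 185/6 − (2/3)a_R.
Setting a_V = a_R in the reaction function: a_V = 185/6 − (2/3)a_V, so a_V = (185/6) / (5/3) = 18.5.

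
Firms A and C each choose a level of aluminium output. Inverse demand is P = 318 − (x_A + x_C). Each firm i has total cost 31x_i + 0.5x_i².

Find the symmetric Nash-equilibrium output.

71.75

Firm A's profit: π = x_A(318 − (x_A + x_C)) − 31x_A − 0.5x_A².
∂π/∂x_A = 287 − 3x_A − x_C = 0, so x_A = 287/3 − (1/3)x_C.
Setting x_A = x_C in the reaction function: x_A = 287/3 − (1/3)x_A, so x_A = (287/3) / (4/3) = 71.75.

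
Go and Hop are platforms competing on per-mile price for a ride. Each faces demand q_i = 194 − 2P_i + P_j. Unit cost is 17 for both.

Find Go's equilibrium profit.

6962

Go's profit: π = (P_{Go} − 17)(194 − 2P_{Go} + P_{Hop}).
∂π/∂P_{Go} = 228 − 4P_{Go} + P_{Hop} = 0 ⇒ P_{Go} = 57 + 0.25P_{Hop}.
By symmetry P_{Hop} = P_{Go}; substituting into the reaction function, 0.75P_{Go} = 57 and P_{Go} = 76.
q_{Go} = 194 − 2·76 + 76 = 118.
Profit = (76 − 17)·118 = 6962.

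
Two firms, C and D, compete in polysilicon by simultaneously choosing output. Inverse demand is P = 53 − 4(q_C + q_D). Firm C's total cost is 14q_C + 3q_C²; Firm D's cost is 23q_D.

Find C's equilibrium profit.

Firm C's profit: π = q_C(53 − 4(q_C + q_D)) − 14q_C − 3q_C².
∂π/∂q_C = 39 − 14q_C − 4q_D = 0, so q_C = 39/14 − (2/7)q_D.
For D: ∂π/∂q_D = 30 − 8q_D − 4q_C = 0 ⇒ q_D = 3.75 − 0.5q_C.
Plugging q_D into C's best response: q_C = 39/14 − (2/7)(3.75 − 0.5q_C) ⇒ (6/7)q_C = 12/7, so q_C = 2.
Then q_D = 3.75 − 0.5·2 = 2.75.
Price P = 53 − 4·4.75 = 34.
C's profit: (34 − 14)·2 − 3(2)² = 28.

28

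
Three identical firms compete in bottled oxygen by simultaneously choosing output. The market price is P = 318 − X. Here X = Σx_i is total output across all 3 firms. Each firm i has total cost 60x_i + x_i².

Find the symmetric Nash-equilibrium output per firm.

43

A representative firm's profit is π_i = x_i(318 − X) − 60x_i − x_i², with X = x_i + Σ_{j≠i} x_j.
First-order condition: 258 − 4x_i − Σ_{j≠i} x_j = 0.
Imposing symmetry (x_j = x for all j) turns Σ_{j≠i} x_j into 2x, so 258 = 6x and x = 43.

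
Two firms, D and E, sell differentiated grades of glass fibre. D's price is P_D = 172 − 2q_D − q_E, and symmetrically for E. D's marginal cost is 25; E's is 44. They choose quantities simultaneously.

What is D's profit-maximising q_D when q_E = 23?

31

Firm D's profit: π = q_D(172 − 2q_D − q_E) − 25q_D.
∂π/∂q_D = 147 − 4q_D − q_E = 0 ⇒ q_D = 36.75 − 0.25q_E.
At q_E = 23: q_D = 36.75 − 0.25·23 = 31.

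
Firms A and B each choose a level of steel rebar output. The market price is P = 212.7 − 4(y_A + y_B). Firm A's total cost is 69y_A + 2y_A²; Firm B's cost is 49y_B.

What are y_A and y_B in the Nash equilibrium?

Firm A's profit: π = y_A(212.7 − 4(y_A + y_B)) − 69y_A − 2y_A².
∂π/∂y_A = 143.7 − 12y_A − 4y_B = 0, so y_A = 11.975 − (1/3)y_B.
For B: ∂π/∂y_B = 163.7 − 8y_B − 4y_A = 0 ⇒ y_B = 20.4625 − 0.5y_A.
Substituting the second reaction function into the first: y_A = 11.975 − (1/3)(20.4625 − 0.5y_A), which gives (5/6)y_A = 1237/240 ⇒ y_A = 6.185.
Then y_B = 20.4625 − 0.5·6.185 = 17.37.

6.185, 17.37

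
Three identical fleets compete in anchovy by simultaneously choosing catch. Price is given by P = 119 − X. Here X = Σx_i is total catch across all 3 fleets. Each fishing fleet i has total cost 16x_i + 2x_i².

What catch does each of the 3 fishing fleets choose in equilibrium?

12.875

A representative fishing fleet's profit is π_i = x_i(119 − X) − 16x_i − 2x_i², with X = x_i + Σ_{j≠i} x_j.
First-order condition: 103 − 6x_i − Σ_{j≠i} x_j = 0.
Imposing symmetry (x_j = x for all j) turns Σ_{j≠i} x_j into 2x, so 103 = 8x and x = 12.875.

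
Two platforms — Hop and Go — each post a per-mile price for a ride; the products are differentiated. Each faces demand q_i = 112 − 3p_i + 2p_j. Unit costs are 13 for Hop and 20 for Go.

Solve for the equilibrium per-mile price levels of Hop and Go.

Hop's profit: π = (p_{Hop} − 13)(112 − 3p_{Hop} + 2p_{Go}).
∂π/∂p_{Hop} = 151 − 6p_{Hop} + 2p_{Go} = 0 ⇒ p_{Hop} = 151/6 + (1/3)p_{Go}.
Similarly p_{Go} = 86/3 + (1/3)p_{Hop}.
Solving the two reaction functions simultaneously: (1 − (1/3)(1/3))p_{Hop} = 151/6 + (1/3)·(86/3), so (8/9)p_{Hop} = 625/18 and p_{Hop} = 39.0625.
Then p_{Go} = 86/3 + (1/3)·39.0625 = 41.6875.

39.0625, 41.6875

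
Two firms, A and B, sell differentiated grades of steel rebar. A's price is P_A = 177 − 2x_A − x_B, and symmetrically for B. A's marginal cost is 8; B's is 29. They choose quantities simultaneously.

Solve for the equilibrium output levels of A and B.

35.2, 28.2

Firm A's profit: π = x_A(177 − 2x_A − x_B) − 8x_A.
∂π/∂x_A = 169 − 4x_A − x_B = 0 ⇒ x_A = 42.25 − 0.25x_B.
Similarly x_B = 37 − 0.25x_A.
Plugging x_B into A's best response: x_A = 42.25 − 0.25(37 − 0.25x_A) ⇒ 0.9375x_A = 33, so x_A = 35.2.
Then x_B = 37 − 0.25·35.2 = 28.2.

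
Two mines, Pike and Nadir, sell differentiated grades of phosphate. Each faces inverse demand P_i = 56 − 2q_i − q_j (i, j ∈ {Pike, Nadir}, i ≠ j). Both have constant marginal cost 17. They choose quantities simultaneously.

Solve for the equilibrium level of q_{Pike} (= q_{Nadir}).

7.8

Mine Pike's profit: π = q_{Pike}(56 − 2q_{Pike} − q_{Nadir}) − 17q_{Pike}.
∂π/∂q_{Pike} = 39 − 4q_{Pike} − q_{Nadir} = 0 ⇒ q_{Pike} = 9.75 − 0.25q_{Nadir}.
The game is symmetric, so in equilibrium q_{Nadir} = q_{Pike}: the reaction function gives 1.25q_{Pike} = 9.75, hence q_{Pike} = 7.8.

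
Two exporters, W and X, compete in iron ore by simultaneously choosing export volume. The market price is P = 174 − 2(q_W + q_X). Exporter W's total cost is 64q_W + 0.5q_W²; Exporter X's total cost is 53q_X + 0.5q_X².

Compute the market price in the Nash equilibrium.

Exporter W's profit: π = q_W(174 − 2(q_W + q_X)) − 64q_W − 0.5q_W².
∂π/∂q_W = 110 − 5q_W − 2q_X = 0, so q_W = 22 − 0.4q_X.
By the same steps for X: q_X = 24.2 − 0.4q_W.
Substituting the second reaction function into the first: q_W = 22 − 0.4(24.2 − 0.4q_W), which gives 0.84q_W = 12.32 ⇒ q_W = 44/3.
Then q_X = 24.2 − 0.4·(44/3) = 55/3.
Equilibrium price: P = 174 − 2·33 = 108.

108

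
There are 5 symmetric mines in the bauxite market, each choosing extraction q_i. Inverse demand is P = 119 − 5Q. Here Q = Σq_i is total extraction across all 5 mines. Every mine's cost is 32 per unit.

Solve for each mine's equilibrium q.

2.9

A representative mine's profit is π_i = q_i(119 − 5Q) − 32q_i, with Q = q_i + Σ_{j≠i} q_j.
First-order condition: 87 − 10q_i − 5Σ_{j≠i} q_j = 0.
In a symmetric equilibrium every mine chooses the same q, so Σ_{j≠i} q_j = 4q. The condition becomes 87 − 30q = 0, giving q = 87/30 = 2.9.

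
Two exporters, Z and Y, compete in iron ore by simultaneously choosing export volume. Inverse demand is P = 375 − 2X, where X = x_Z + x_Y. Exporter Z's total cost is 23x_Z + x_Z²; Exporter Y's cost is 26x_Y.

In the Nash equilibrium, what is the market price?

Exporter Z's profit: π = x_Z(375 − 2(x_Z + x_Y)) − 23x_Z − x_Z².
∂π/∂x_Z = 352 − 6x_Z − 2x_Y = 0, so x_Z = 176/3 − (1/3)x_Y.
For Y: ∂π/∂x_Y = 349 − 4x_Y − 2x_Z = 0 ⇒ x_Y = 87.25 − 0.5x_Z.
Plugging x_Y into Z's best response: x_Z = 176/3 − (1/3)(87.25 − 0.5x_Z) ⇒ (5/6)x_Z = 355/12, so x_Z = 35.5.
Then x_Y = 87.25 − 0.5·35.5 = 69.5.
Equilibrium price: P = 375 − 2·105 = 165.

165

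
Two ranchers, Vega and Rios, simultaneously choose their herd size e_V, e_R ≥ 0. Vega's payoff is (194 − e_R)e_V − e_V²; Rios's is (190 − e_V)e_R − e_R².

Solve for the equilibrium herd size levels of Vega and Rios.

66, 62

Expanding Vega's payoff: 194e_V − e_Re_V − e_V².
∂π/∂e_V = 194 − e_R − 2e_V = 0, so e_V = 97 − 0.5e_R.
Likewise for Rios: e_R = 95 − 0.5e_V.
Solving the two reaction functions simultaneously: (1 − (−0.5)(−0.5))e_V = 97 − 0.5·95, so 0.75e_V = 49.5 and e_V = 66.
Then e_R = 95 − 0.5·66 = 62.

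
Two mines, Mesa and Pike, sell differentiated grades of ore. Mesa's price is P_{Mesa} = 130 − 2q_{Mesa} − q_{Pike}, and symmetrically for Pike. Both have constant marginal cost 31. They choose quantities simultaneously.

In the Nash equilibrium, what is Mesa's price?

Mine Mesa's profit: π = q_{Mesa}(130 − 2q_{Mesa} − q_{Pike}) − 31q_{Mesa}.
∂π/∂q_{Mesa} = 99 − 4q_{Mesa} − q_{Pike} = 0 ⇒ q_{Mesa} = 24.75 − 0.25q_{Pike}.
By symmetry q_{Pike} = q_{Mesa}; substituting into the reaction function, 1.25q_{Mesa} = 24.75 and q_{Mesa} = 19.8.
P_{Mesa} = 130 − 2·19.8 − 19.8 = 70.6.

70.6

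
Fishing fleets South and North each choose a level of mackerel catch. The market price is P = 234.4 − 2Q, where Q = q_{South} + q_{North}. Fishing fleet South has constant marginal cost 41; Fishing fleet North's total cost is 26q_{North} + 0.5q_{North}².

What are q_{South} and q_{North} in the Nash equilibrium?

Fishing fleet South's profit: π = q_{South}(234.4 − 2(q_{South} + q_{North})) − 41q_{South}.
∂π/∂q_{South} = 193.4 − 4q_{South} − 2q_{North} = 0, so q_{South} = 48.35 − 0.5q_{North}.
For North: ∂π/∂q_{North} = 208.4 − 5q_{North} − 2q_{South} = 0 ⇒ q_{North} = 41.68 − 0.4q_{South}.
Plugging q_{North} into South's best response: q_{South} = 48.35 − 0.5(41.68 − 0.4q_{South}) ⇒ 0.8q_{South} = 27.51, so q_{South} = 34.3875.
Then q_{North} = 41.68 − 0.4·34.3875 = 27.925.

34.3875, 27.925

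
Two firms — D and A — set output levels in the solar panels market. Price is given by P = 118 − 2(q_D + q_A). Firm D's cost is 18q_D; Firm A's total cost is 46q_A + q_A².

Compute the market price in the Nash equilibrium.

Firm D's profit: π = q_D(118 − 2(q_D + q_A)) − 18q_D.
∂π/∂q_D = 100 − 4q_D − 2q_A = 0, so q_D = 25 − 0.5q_A.
For A: ∂π/∂q_A = 72 − 6q_A − 2q_D = 0 ⇒ q_A = 12 − (1/3)q_D.
Solving the two reaction functions simultaneously: (1 − (−0.5)(−1/3))q_D = 25 − 0.5·12, so (5/6)q_D = 19 and q_D = 22.8.
Then q_A = 12 − (1/3)·22.8 = 4.4.
Equilibrium price: P = 118 − 2·27.2 = 63.6.

63.6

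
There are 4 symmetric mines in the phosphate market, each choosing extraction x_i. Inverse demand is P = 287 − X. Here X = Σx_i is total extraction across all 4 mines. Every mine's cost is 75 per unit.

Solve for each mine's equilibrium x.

A representative mine's profit is π_i = x_i(287 − X) − 75x_i, with X = x_i + Σ_{j≠i} x_j.
First-order condition: 212 − 2x_i − Σ_{j≠i} x_j = 0.
Imposing symmetry (x_j = x for all j) turns Σ_{j≠i} x_j into 3x, so 212 = 5x and x = 42.4.

42.4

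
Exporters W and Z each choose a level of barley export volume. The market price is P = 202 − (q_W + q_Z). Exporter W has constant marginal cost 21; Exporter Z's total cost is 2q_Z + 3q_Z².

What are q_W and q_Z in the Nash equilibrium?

83.2, 14.6

Exporter W's profit: π = q_W(202 − (q_W + q_Z)) − 21q_W.
∂π/∂q_W = 181 − 2q_W − q_Z = 0, so q_W = 90.5 − 0.5q_Z.
For Z: ∂π/∂q_Z = 200 − 8q_Z − q_W = 0 ⇒ q_Z = 25 − 0.125q_W.
Plugging q_Z into W's best response: q_W = 90.5 − 0.5(25 − 0.125q_W) ⇒ 0.9375q_W = 78, so q_W = 83.2.
Then q_Z = 25 − 0.125·83.2 = 14.6.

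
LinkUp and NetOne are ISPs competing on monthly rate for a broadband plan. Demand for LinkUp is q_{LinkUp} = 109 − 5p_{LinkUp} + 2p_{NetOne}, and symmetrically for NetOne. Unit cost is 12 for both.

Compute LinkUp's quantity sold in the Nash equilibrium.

45.625

LinkUp's profit: π = (p_{LinkUp} − 12)(109 − 5p_{LinkUp} + 2p_{NetOne}).
∂π/∂p_{LinkUp} = 169 − 10p_{LinkUp} + 2p_{NetOne} = 0 ⇒ p_{LinkUp} = 16.9 + 0.2p_{NetOne}.
Setting p_{LinkUp} = p_{NetOne} in the reaction function: p_{LinkUp} = 16.9 + 0.2p_{LinkUp}, so p_{LinkUp} = 16.9 / 0.8 = 21.125.
q_{LinkUp} = 109 − 5·21.125 + 2·21.125 = 45.625.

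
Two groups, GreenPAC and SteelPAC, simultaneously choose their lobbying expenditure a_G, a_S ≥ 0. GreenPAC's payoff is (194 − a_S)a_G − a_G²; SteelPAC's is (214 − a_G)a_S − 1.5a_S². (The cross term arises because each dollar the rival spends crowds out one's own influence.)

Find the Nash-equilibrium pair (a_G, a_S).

Expanding GreenPAC's payoff: 194a_G − a_Sa_G − a_G².
∂π/∂a_G = 194 − a_S − 2a_G = 0, so a_G = 97 − 0.5a_S.
Likewise for SteelPAC: a_S = 214/3 − (1/3)a_G.
Solving the two reaction functions simultaneously: (1 − (−0.5)(−1/3))a_G = 97 − 0.5·(214/3), so (5/6)a_G = 184/3 and a_G = 73.6.
Then a_S = 214/3 − (1/3)·73.6 = 46.8.

73.6, 46.8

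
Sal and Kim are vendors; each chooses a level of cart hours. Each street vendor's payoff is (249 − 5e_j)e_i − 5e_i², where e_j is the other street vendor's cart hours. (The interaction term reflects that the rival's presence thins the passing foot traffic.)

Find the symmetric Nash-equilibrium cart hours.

Sal's payoff is (249 − 5e_K)e_S − 5e_S².
∂π/∂e_S = 249 − 5e_K − 10e_S = 0, so e_S = 24.9 − 0.5e_K.
By symmetry e_K = e_S; substituting into the reaction function, 1.5e_S = 24.9 and e_S = 16.6.

16.6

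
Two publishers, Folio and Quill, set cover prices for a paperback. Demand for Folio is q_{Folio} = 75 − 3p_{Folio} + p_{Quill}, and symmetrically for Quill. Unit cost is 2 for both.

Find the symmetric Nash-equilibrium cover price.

16.2

Folio's profit: π = (p_{Folio} − 2)(75 − 3p_{Folio} + p_{Quill}).
∂π/∂p_{Folio} = 81 − 6p_{Folio} + p_{Quill} = 0 ⇒ p_{Folio} = 13.5 + (1/6)p_{Quill}.
The game is symmetric, so in equilibrium p_{Quill} = p_{Folio}: the reaction function gives (5/6)p_{Folio} = 13.5, hence p_{Folio} = 16.2.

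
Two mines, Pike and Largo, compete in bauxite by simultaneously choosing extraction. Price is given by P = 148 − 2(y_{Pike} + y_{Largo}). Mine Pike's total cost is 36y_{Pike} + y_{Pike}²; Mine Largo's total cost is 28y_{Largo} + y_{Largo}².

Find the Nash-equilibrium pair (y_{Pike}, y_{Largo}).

13.5, 15.5

Mine Pike's profit: π = y_{Pike}(148 − 2(y_{Pike} + y_{Largo})) − 36y_{Pike} − y_{Pike}².
∂π/∂y_{Pike} = 112 − 6y_{Pike} − 2y_{Largo} = 0, so y_{Pike} = 56/3 − (1/3)y_{Largo}.
By the same steps for Largo: y_{Largo} = 20 − (1/3)y_{Pike}.
Solving the two reaction functions simultaneously: (1 − (−1/3)(−1/3))y_{Pike} = 56/3 − (1/3)·20, so (8/9)y_{Pike} = 12 and y_{Pike} = 13.5.
Then y_{Largo} = 20 − (1/3)·13.5 = 15.5.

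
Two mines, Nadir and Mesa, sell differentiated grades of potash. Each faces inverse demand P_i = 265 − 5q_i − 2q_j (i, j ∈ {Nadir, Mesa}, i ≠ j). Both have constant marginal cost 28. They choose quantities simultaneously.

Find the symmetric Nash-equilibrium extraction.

Mine Nadir's profit: π = q_{Nadir}(265 − 5q_{Nadir} − 2q_{Mesa}) − 28q_{Nadir}.
∂π/∂q_{Nadir} = 237 − 10q_{Nadir} − 2q_{Mesa} = 0 ⇒ q_{Nadir} = 23.7 − 0.2q_{Mesa}.
Setting q_{Nadir} = q_{Mesa} in the reaction function: q_{Nadir} = 23.7 − 0.2q_{Nadir}, so q_{Nadir} = 23.7 / 1.2 = 19.75.

19.75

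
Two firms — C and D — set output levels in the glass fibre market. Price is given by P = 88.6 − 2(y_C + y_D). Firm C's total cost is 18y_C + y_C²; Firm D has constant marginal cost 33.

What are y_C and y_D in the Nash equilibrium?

8.56, 9.62

Firm C's profit: π = y_C(88.6 − 2(y_C + y_D)) − 18y_C − y_C².
∂π/∂y_C = 70.6 − 6y_C − 2y_D = 0, so y_C = 353/30 − (1/3)y_D.
For D: ∂π/∂y_D = 55.6 − 4y_D − 2y_C = 0 ⇒ y_D = 13.9 − 0.5y_C.
Substituting the second reaction function into the first: y_C = 353/30 − (1/3)(13.9 − 0.5y_C), which gives (5/6)y_C = 107/15 ⇒ y_C = 8.56.
Then y_D = 13.9 − 0.5·8.56 = 9.62.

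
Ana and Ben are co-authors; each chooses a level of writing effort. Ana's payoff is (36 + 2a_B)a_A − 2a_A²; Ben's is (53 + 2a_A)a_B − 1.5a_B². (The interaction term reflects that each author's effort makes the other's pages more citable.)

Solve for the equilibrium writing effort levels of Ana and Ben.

Expanding Ana's payoff: 36a_A + 2a_Ba_A − 2a_A².
∂π/∂a_A = 36 + 2a_B − 4a_A = 0, so a_A = 9 + 0.5a_B.
Likewise for Ben: a_B = 53/3 + (2/3)a_A.
Plugging a_B into Ana's best response: a_A = 9 + 0.5(53/3 + (2/3)a_A) ⇒ (2/3)a_A = 107/6, so a_A = 26.75.
Then a_B = 53/3 + (2/3)·26.75 = 35.5.

26.75, 35.5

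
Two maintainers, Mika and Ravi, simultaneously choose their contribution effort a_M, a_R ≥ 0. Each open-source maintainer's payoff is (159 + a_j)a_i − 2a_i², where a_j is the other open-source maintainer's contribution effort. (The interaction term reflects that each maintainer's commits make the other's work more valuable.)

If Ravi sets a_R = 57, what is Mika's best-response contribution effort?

Mika's payoff is (159 + a_R)a_M − 2a_M².
∂π/∂a_M = 159 + a_R − 4a_M = 0, so a_M = 39.75 + 0.25a_R.
At a_R = 57: a_M = 39.75 + 0.25·57 = 54.

54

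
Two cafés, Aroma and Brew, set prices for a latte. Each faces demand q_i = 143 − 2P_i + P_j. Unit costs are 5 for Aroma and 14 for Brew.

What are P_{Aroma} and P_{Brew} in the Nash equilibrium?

Aroma's profit: π = (P_{Aroma} − 5)(143 − 2P_{Aroma} + P_{Brew}).
∂π/∂P_{Aroma} = 153 − 4P_{Aroma} + P_{Brew} = 0 ⇒ P_{Aroma} = 38.25 + 0.25P_{Brew}.
Similarly P_{Brew} = 42.75 + 0.25P_{Aroma}.
Plugging P_{Brew} into Aroma's best response: P_{Aroma} = 38.25 + 0.25(42.75 + 0.25P_{Aroma}) ⇒ 0.9375P_{Aroma} = 48.9375, so P_{Aroma} = 52.2.
Then P_{Brew} = 42.75 + 0.25·52.2 = 55.8.

52.2, 55.8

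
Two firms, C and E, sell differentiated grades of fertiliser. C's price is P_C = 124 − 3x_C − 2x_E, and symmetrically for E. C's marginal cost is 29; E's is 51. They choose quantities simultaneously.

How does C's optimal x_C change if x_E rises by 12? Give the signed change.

Firm C's profit: π = x_C(124 − 3x_C − 2x_E) − 29x_C.
∂π/∂x_C = 95 − 6x_C − 2x_E = 0 ⇒ x_C = 95/6 − (1/3)x_E.
The reaction-function slope is −1/3, so a 12-unit rise in x_E moves x_C by −1/3 × 12 = −4. C's best response falls — the actions are strategic substitutes.

-4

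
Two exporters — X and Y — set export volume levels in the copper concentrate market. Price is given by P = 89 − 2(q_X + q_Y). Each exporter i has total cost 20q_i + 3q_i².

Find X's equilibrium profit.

165.3125

Exporter X's profit: π = q_X(89 − 2(q_X + q_Y)) − 20q_X − 3q_X².
∂π/∂q_X = 69 − 10q_X − 2q_Y = 0, so q_X = 6.9 − 0.2q_Y.
Setting q_X = q_Y in the reaction function: q_X = 6.9 − 0.2q_X, so q_X = 6.9 / 1.2 = 5.75.
Price P = 89 − 2·11.5 = 66.
X's profit: (66 − 20)·5.75 − 3(5.75)² = 165.3125.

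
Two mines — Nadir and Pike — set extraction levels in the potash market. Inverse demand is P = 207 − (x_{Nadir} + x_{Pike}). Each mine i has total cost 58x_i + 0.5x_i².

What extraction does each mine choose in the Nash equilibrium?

Mine Nadir's profit: π = x_{Nadir}(207 − (x_{Nadir} + x_{Pike})) − 58x_{Nadir} − 0.5x_{Nadir}².
∂π/∂x_{Nadir} = 149 − 3x_{Nadir} − x_{Pike} = 0, so x_{Nadir} = 149/3 − (1/3)x_{Pike}.
Setting x_{Nadir} = x_{Pike} in the reaction function: x_{Nadir} = 149/3 − (1/3)x_{Nadir}, so x_{Nadir} = (149/3) / (4/3) = 37.25.

37.25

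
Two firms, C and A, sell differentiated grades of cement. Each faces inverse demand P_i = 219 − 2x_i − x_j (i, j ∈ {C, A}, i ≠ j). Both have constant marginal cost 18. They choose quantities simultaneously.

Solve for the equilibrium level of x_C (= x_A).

Firm C's profit: π = x_C(219 − 2x_C − x_A) − 18x_C.
∂π/∂x_C = 201 − 4x_C − x_A = 0 ⇒ x_C = 50.25 − 0.25x_A.
The game is symmetric, so in equilibrium x_A = x_C: the reaction function gives 1.25x_C = 50.25, hence x_C = 40.2.

40.2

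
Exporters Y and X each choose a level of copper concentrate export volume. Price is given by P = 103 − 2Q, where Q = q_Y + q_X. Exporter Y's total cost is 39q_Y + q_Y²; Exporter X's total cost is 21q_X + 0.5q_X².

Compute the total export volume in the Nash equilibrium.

Exporter Y's profit: π = q_Y(103 − 2(q_Y + q_X)) − 39q_Y − q_Y².
∂π/∂q_Y = 64 − 6q_Y − 2q_X = 0, so q_Y = 32/3 − (1/3)q_X.
For X: ∂π/∂q_X = 82 − 5q_X − 2q_Y = 0 ⇒ q_X = 16.4 − 0.4q_Y.
Plugging q_X into Y's best response: q_Y = 32/3 − (1/3)(16.4 − 0.4q_Y) ⇒ (13/15)q_Y = 5.2, so q_Y = 6.
Then q_X = 16.4 − 0.4·6 = 14.
Total export volume: 6 + 14 = 20.

20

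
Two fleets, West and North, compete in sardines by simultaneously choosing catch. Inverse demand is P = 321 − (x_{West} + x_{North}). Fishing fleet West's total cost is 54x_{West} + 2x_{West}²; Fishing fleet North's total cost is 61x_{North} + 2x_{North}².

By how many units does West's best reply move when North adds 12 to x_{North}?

Fishing fleet West's profit: π = x_{West}(321 − (x_{West} + x_{North})) − 54x_{West} − 2x_{West}².
∂π/∂x_{West} = 267 − 6x_{West} − x_{North} = 0, so x_{West} = 44.5 − (1/6)x_{North}.
The reaction-function slope is −1/6, so a 12-unit rise in x_{North} moves x_{West} by −1/6 × 12 = −2. West's best response falls — the actions are strategic substitutes.

-2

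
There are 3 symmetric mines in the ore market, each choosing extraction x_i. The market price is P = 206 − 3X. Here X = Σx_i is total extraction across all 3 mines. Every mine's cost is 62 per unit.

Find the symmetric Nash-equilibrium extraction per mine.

12

A representative mine's profit is π_i = x_i(206 − 3X) − 62x_i, with X = x_i + Σ_{j≠i} x_j.
First-order condition: 144 − 6x_i − 3Σ_{j≠i} x_j = 0.
In a symmetric equilibrium every mine chooses the same x, so Σ_{j≠i} x_j = 2x. The condition becomes 144 − 12x = 0, giving x = 144/12 = 12.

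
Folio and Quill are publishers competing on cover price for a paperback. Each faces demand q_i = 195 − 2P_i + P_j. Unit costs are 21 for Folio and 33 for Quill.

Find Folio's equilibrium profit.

7104.32

Folio's profit: π = (P_{Folio} − 21)(195 − 2P_{Folio} + P_{Quill}).
∂π/∂P_{Folio} = 237 − 4P_{Folio} + P_{Quill} = 0 ⇒ P_{Folio} = 59.25 + 0.25P_{Quill}.
Similarly P_{Quill} = 65.25 + 0.25P_{Folio}.
Plugging P_{Quill} into Folio's best response: P_{Folio} = 59.25 + 0.25(65.25 + 0.25P_{Folio}) ⇒ 0.9375P_{Folio} = 75.5625, so P_{Folio} = 80.6.
Then P_{Quill} = 65.25 + 0.25·80.6 = 85.4.
q_{Folio} = 195 − 2·80.6 + 85.4 = 119.2.
Profit = (80.6 − 21)·119.2 = 7104.32.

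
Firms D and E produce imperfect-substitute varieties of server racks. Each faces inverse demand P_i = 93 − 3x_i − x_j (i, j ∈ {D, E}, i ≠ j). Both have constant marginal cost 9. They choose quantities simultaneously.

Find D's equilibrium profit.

432

Firm D's profit: π = x_D(93 − 3x_D − x_E) − 9x_D.
∂π/∂x_D = 84 − 6x_D − x_E = 0 ⇒ x_D = 14 − (1/6)x_E.
The game is symmetric, so in equilibrium x_E = x_D: the reaction function gives (7/6)x_D = 14, hence x_D = 12.
P_D = 93 − 3·12 − 12 = 45.
Profit = (45 − 9)·12 = 432.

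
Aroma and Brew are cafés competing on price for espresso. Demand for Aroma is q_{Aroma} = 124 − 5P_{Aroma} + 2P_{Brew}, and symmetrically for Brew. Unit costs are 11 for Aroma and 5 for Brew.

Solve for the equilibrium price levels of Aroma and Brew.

21.75, 19.25

Aroma's profit: π = (P_{Aroma} − 11)(124 − 5P_{Aroma} + 2P_{Brew}).
∂π/∂P_{Aroma} = 179 − 10P_{Aroma} + 2P_{Brew} = 0 ⇒ P_{Aroma} = 17.9 + 0.2P_{Brew}.
Similarly P_{Brew} = 14.9 + 0.2P_{Aroma}.
Substituting the second reaction function into the first: P_{Aroma} = 17.9 + 0.2(14.9 + 0.2P_{Aroma}), which gives 0.96P_{Aroma} = 20.88 ⇒ P_{Aroma} = 21.75.
Then P_{Brew} = 14.9 + 0.2·21.75 = 19.25.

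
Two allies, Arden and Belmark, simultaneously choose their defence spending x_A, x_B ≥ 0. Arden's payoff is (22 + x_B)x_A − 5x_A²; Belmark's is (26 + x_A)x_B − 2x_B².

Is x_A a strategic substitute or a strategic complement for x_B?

Expanding Arden's payoff: 22x_A + x_Bx_A − 5x_A².
∂π/∂x_A = 22 + x_B − 10x_A = 0, so x_A = 2.2 + 0.1x_B.
The best-response slope dx_A/dx_B = 0.1 > 0: the reaction function is upward-sloping, so the choices are strategic complements.

strategic complements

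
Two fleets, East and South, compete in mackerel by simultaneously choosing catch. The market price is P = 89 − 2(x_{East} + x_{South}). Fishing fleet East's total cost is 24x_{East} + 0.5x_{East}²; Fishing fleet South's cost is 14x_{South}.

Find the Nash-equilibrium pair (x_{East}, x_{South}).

6.875, 15.3125

Fishing fleet East's profit: π = x_{East}(89 − 2(x_{East} + x_{South})) − 24x_{East} − 0.5x_{East}².
∂π/∂x_{East} = 65 − 5x_{East} − 2x_{South} = 0, so x_{East} = 13 − 0.4x_{South}.
For South: ∂π/∂x_{South} = 75 − 4x_{South} − 2x_{East} = 0 ⇒ x_{South} = 18.75 − 0.5x_{East}.
Plugging x_{South} into East's best response: x_{East} = 13 − 0.4(18.75 − 0.5x_{East}) ⇒ 0.8x_{East} = 5.5, so x_{East} = 6.875.
Then x_{South} = 18.75 − 0.5·6.875 = 15.3125.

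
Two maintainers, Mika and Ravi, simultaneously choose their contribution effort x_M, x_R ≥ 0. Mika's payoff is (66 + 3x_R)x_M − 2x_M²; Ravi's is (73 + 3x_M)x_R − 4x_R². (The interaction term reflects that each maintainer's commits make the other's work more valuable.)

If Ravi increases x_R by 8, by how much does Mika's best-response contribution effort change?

Expanding Mika's payoff: 66x_M + 3x_Rx_M − 2x_M².
∂π/∂x_M = 66 + 3x_R − 4x_M = 0, so x_M = 16.5 + 0.75x_R.
The reaction-function slope is 0.75, so an 8-unit rise in x_R moves x_M by 0.75 × 8 = 6. Mika's best response rises — the actions are strategic complements.

6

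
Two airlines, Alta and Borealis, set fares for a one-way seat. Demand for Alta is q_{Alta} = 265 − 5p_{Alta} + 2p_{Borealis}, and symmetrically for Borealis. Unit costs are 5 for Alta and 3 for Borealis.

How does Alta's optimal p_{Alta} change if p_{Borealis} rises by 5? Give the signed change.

1

Alta's profit: π = (p_{Alta} − 5)(265 − 5p_{Alta} + 2p_{Borealis}).
∂π/∂p_{Alta} = 290 − 10p_{Alta} + 2p_{Borealis} = 0 ⇒ p_{Alta} = 29 + 0.2p_{Borealis}.
The reaction-function slope is 0.2, so a 5-unit rise in p_{Borealis} moves p_{Alta} by 0.2 × 5 = 1. Alta's best response rises — the actions are strategic complements.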